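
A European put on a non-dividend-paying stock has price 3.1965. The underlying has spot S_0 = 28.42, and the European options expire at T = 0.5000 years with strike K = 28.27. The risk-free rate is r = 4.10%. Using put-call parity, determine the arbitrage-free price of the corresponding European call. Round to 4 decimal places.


Put-call parity: C - P = S_0 * exp(-qT) - K * exp(-rT).
S_0 * exp(-qT) = 28.4200 * 1.00000000 = 28.42000000
K * exp(-rT) = 28.2700 * 0.97970870 = 27.69636485
C = P + S*exp(-qT) - K*exp(-rT)
C = 3.1965 + 28.42000000 - 27.69636485 = 3.9201

Answer: Call price = 3.9201


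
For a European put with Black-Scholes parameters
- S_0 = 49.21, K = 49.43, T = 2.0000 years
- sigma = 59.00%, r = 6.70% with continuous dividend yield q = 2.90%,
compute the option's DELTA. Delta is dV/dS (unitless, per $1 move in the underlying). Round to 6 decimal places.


d1 = 0.5029318884; d2 = -0.3314541134
phi(d1) = 0.3515480858; exp(-qT) = 0.9436499474; exp(-rT) = 0.8745900646
N(-d1) = 0.3075060802
Delta = -exp(-qT) * N(-d1) = -0.9436499474 * 0.3075060802 = -0.290178

Answer: Delta = -0.290178


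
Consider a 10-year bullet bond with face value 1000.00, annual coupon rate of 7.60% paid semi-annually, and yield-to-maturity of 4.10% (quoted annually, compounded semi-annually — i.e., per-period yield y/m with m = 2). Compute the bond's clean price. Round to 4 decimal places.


Answer: Price = 1284.7742

Derivation:
Coupon per period c = face * coupon_rate / m = 38.000000
Periods per year m = 2; per-period yield y/m = 0.020500
Number of cashflows N = 20
Cashflows (t years, CF_t, discount factor 1/(1+y/m)^(m*t), PV):
  t = 0.5000: CF_t = 38.000000, DF = 0.979912, PV = 37.236649
  t = 1.0000: CF_t = 38.000000, DF = 0.960227, PV = 36.488632
  t = 1.5000: CF_t = 38.000000, DF = 0.940938, PV = 35.755641
  t = 2.0000: CF_t = 38.000000, DF = 0.922036, PV = 35.037375
  t = 2.5000: CF_t = 38.000000, DF = 0.903514, PV = 34.333537
  t = 3.0000: CF_t = 38.000000, DF = 0.885364, PV = 33.643839
  t = 3.5000: CF_t = 38.000000, DF = 0.867579, PV = 32.967995
  t = 4.0000: CF_t = 38.000000, DF = 0.850151, PV = 32.305727
  t = 4.5000: CF_t = 38.000000, DF = 0.833073, PV = 31.656764
  t = 5.0000: CF_t = 38.000000, DF = 0.816338, PV = 31.020837
  t = 5.5000: CF_t = 38.000000, DF = 0.799939, PV = 30.397684
  t = 6.0000: CF_t = 38.000000, DF = 0.783870, PV = 29.787050
  t = 6.5000: CF_t = 38.000000, DF = 0.768123, PV = 29.188682
  t = 7.0000: CF_t = 38.000000, DF = 0.752693, PV = 28.602334
  t = 7.5000: CF_t = 38.000000, DF = 0.737573, PV = 28.027765
  t = 8.0000: CF_t = 38.000000, DF = 0.722756, PV = 27.464737
  t = 8.5000: CF_t = 38.000000, DF = 0.708237, PV = 26.913021
  t = 9.0000: CF_t = 38.000000, DF = 0.694010, PV = 26.372387
  t = 9.5000: CF_t = 38.000000, DF = 0.680069, PV = 25.842613
  t = 10.0000: CF_t = 1038.000000, DF = 0.666407, PV = 691.730894
Price P = sum_t PV_t = 1284.774160


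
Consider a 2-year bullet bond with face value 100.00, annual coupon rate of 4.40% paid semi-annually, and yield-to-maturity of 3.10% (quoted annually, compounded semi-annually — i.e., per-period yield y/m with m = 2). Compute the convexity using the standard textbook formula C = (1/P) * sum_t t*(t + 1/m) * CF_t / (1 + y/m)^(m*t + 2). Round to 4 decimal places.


Answer: Convexity = 4.6459

Derivation:
Coupon per period c = face * coupon_rate / m = 2.200000
Periods per year m = 2; per-period yield y/m = 0.015500
Number of cashflows N = 4
Cashflows (t years, CF_t, discount factor 1/(1+y/m)^(m*t), PV):
  t = 0.5000: CF_t = 2.200000, DF = 0.984737, PV = 2.166420
  t = 1.0000: CF_t = 2.200000, DF = 0.969706, PV = 2.133354
  t = 1.5000: CF_t = 2.200000, DF = 0.954905, PV = 2.100791
  t = 2.0000: CF_t = 102.200000, DF = 0.940330, PV = 96.101725
Price P = sum_t PV_t = 102.502291
Convexity numerator sum_t t*(t + 1/m) * CF_t / (1+y/m)^(m*t + 2):
  t = 0.5000: term = 1.050396
  t = 1.0000: term = 3.103089
  t = 1.5000: term = 6.111450
  t = 2.0000: term = 465.952165
Convexity = (1/P) * sum = 476.217100 / 102.502291 = 4.645917


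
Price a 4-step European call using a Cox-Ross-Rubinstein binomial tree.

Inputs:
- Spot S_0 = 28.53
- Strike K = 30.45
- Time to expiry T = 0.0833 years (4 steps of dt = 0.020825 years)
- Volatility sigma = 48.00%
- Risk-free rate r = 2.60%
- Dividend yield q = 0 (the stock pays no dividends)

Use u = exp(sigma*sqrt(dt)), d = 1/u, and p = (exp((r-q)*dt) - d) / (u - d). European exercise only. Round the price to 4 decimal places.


Answer: Price = V(0,0) = 0.9497

Derivation:
dt = T/N = 0.020825
u = exp(sigma*sqrt(dt)) = 1.071724; d = 1/u = 0.933076
p = (exp((r-q)*dt) - d) / (u - d) = 0.486596
Discount per step: exp(-r*dt) = 0.999459
Stock lattice S(k, i) with i counting down-moves:
  k=0: S(0,0) = 28.5300
  k=1: S(1,0) = 30.5763; S(1,1) = 26.6207
  k=2: S(2,0) = 32.7693; S(2,1) = 28.5300; S(2,2) = 24.8391
  k=3: S(3,0) = 35.1196; S(3,1) = 30.5763; S(3,2) = 26.6207; S(3,3) = 23.1768
  k=4: S(4,0) = 37.6386; S(4,1) = 32.7693; S(4,2) = 28.5300; S(4,3) = 24.8391; S(4,4) = 21.6257
Terminal payoffs V(N, i) = max(S_T - K, 0):
  V(4,0) = 7.188553; V(4,1) = 2.319314; V(4,2) = 0.000000; V(4,3) = 0.000000; V(4,4) = 0.000000
Backward induction: V(k, i) = exp(-r*dt) * [p * V(k+1, i) + (1-p) * V(k+1, i+1)].
  V(3,0) = exp(-r*dt) * [p*7.188553 + (1-p)*2.319314] = 4.686129
  V(3,1) = exp(-r*dt) * [p*2.319314 + (1-p)*0.000000] = 1.127958
  V(3,2) = exp(-r*dt) * [p*0.000000 + (1-p)*0.000000] = 0.000000
  V(3,3) = exp(-r*dt) * [p*0.000000 + (1-p)*0.000000] = 0.000000
  V(2,0) = exp(-r*dt) * [p*4.686129 + (1-p)*1.127958] = 2.857803
  V(2,1) = exp(-r*dt) * [p*1.127958 + (1-p)*0.000000] = 0.548563
  V(2,2) = exp(-r*dt) * [p*0.000000 + (1-p)*0.000000] = 0.000000
  V(1,0) = exp(-r*dt) * [p*2.857803 + (1-p)*0.548563] = 1.671325
  V(1,1) = exp(-r*dt) * [p*0.548563 + (1-p)*0.000000] = 0.266784
  V(0,0) = exp(-r*dt) * [p*1.671325 + (1-p)*0.266784] = 0.949714


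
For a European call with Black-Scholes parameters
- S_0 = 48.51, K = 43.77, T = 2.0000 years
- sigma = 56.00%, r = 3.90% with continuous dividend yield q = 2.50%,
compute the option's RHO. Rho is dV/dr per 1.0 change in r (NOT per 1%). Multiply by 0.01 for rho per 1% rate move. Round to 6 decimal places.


d1 = 0.5611666478; d2 = -0.2307929472
phi(d1) = 0.3408228165; exp(-qT) = 0.9512294245; exp(-rT) = 0.9249644265
N(d2) = 0.4087378303
Rho = K*T*exp(-rT)*N(d2) = 43.7700 * 2.0000 * 0.9249644265 * 0.4087378303 = 33.096069

Answer: Rho = 33.096069


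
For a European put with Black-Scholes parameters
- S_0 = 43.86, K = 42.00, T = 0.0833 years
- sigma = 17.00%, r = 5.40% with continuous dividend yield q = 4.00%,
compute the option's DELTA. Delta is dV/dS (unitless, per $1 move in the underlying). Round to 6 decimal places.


d1 = 0.9314796660; d2 = 0.8824147090
phi(d1) = 0.2585242660; exp(-qT) = 0.9966735450; exp(-rT) = 0.9955119017
N(-d1) = 0.1758027491
Delta = -exp(-qT) * N(-d1) = -0.9966735450 * 0.1758027491 = -0.175218

Answer: Delta = -0.175218


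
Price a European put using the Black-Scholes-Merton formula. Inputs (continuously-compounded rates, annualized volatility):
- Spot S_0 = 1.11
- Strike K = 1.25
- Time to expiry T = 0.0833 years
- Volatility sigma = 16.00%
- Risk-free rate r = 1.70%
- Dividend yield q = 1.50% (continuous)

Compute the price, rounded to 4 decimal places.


Answer: Price = 0.1397

Derivation:
d1 = (ln(S/K) + (r - q + 0.5*sigma^2) * T) / (sigma * sqrt(T)) = -2.54555639
d2 = d1 - sigma * sqrt(T) = -2.59173517
exp(-rT) = 0.99858490; exp(-qT) = 0.99875128
P = K * exp(-rT) * N(-d2) - S_0 * exp(-qT) * N(-d1)
N(-d1) = 0.99454481; N(-d2) = 0.99522534
P = 1.2500 * 0.99858490 * 0.99522534 - 1.1100 * 0.99875128 * 0.99454481 = 0.1397


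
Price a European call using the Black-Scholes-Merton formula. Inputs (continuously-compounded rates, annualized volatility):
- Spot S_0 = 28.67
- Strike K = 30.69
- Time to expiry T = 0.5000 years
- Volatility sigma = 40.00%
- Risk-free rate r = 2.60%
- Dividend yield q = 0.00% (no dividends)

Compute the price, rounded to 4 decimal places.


d1 = (ln(S/K) + (r - q + 0.5*sigma^2) * T) / (sigma * sqrt(T)) = -0.05333561
d2 = d1 - sigma * sqrt(T) = -0.33617832
exp(-rT) = 0.98708414; exp(-qT) = 1.00000000
C = S_0 * exp(-qT) * N(d1) - K * exp(-rT) * N(d2)
N(d1) = 0.47873225; N(d2) = 0.36836820
C = 28.6700 * 1.00000000 * 0.47873225 - 30.6900 * 0.98708414 * 0.36836820 = 2.5661

Answer: Price = 2.5661


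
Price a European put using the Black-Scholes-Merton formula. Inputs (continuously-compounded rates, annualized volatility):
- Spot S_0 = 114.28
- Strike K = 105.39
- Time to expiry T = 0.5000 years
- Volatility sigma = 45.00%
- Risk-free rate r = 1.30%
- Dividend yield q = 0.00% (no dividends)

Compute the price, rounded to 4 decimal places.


d1 = (ln(S/K) + (r - q + 0.5*sigma^2) * T) / (sigma * sqrt(T)) = 0.43403415
d2 = d1 - sigma * sqrt(T) = 0.11583610
exp(-rT) = 0.99352108; exp(-qT) = 1.00000000
P = K * exp(-rT) * N(-d2) - S_0 * exp(-qT) * N(-d1)
N(-d1) = 0.33213182; N(-d2) = 0.45389122
P = 105.3900 * 0.99352108 * 0.45389122 - 114.2800 * 1.00000000 * 0.33213182 = 9.5696

Answer: Price = 9.5696


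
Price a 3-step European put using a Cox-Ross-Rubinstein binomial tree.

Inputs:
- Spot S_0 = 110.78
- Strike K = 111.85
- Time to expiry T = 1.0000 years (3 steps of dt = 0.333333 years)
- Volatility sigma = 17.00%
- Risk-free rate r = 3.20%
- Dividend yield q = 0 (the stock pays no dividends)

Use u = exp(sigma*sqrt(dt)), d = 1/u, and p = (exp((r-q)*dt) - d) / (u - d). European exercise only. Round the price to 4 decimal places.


Answer: Price = V(0,0) = 6.8350

Derivation:
dt = T/N = 0.333333
u = exp(sigma*sqrt(dt)) = 1.103128; d = 1/u = 0.906513
p = (exp((r-q)*dt) - d) / (u - d) = 0.530024
Discount per step: exp(-r*dt) = 0.989390
Stock lattice S(k, i) with i counting down-moves:
  k=0: S(0,0) = 110.7800
  k=1: S(1,0) = 122.2045; S(1,1) = 100.4235
  k=2: S(2,0) = 134.8072; S(2,1) = 110.7800; S(2,2) = 91.0353
  k=3: S(3,0) = 148.7095; S(3,1) = 122.2045; S(3,2) = 100.4235; S(3,3) = 82.5247
Terminal payoffs V(N, i) = max(K - S_T, 0):
  V(3,0) = 0.000000; V(3,1) = 0.000000; V(3,2) = 11.426453; V(3,3) = 29.325302
Backward induction: V(k, i) = exp(-r*dt) * [p * V(k+1, i) + (1-p) * V(k+1, i+1)].
  V(2,0) = exp(-r*dt) * [p*0.000000 + (1-p)*0.000000] = 0.000000
  V(2,1) = exp(-r*dt) * [p*0.000000 + (1-p)*11.426453] = 5.313177
  V(2,2) = exp(-r*dt) * [p*11.426453 + (1-p)*29.325302] = 19.627990
  V(1,0) = exp(-r*dt) * [p*0.000000 + (1-p)*5.313177] = 2.470570
  V(1,1) = exp(-r*dt) * [p*5.313177 + (1-p)*19.627990] = 11.913038
  V(0,0) = exp(-r*dt) * [p*2.470570 + (1-p)*11.913038] = 6.835003


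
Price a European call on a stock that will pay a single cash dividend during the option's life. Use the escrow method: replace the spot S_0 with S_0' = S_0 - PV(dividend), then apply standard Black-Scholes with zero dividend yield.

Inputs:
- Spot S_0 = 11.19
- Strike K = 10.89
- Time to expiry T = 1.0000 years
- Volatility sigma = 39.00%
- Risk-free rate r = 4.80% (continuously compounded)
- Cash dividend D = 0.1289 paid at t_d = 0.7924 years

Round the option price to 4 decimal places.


Answer: Price = 2.0230

Derivation:
PV(D) = D * exp(-r * t_d) = 0.1289 * 0.96267905 = 0.12408933
S_0' = S_0 - PV(D) = 11.1900 - 0.12408933 = 11.06591067
d1 = (ln(S_0'/K) + (r + sigma^2/2)*T) / (sigma*sqrt(T)) = 0.35916496
d2 = d1 - sigma*sqrt(T) = -0.03083504
exp(-rT) = 0.95313379
N(d1) = 0.64026416; N(d2) = 0.48770055
C = S_0' * N(d1) - K * exp(-rT) * N(d2) = 11.06591067 * 0.64026416 - 10.8900 * 0.95313379 * 0.48770055 = 2.0230


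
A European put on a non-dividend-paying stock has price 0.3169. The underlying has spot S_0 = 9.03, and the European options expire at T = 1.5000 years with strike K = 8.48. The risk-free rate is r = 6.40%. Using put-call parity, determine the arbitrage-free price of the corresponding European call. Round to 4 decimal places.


Put-call parity: C - P = S_0 * exp(-qT) - K * exp(-rT).
S_0 * exp(-qT) = 9.0300 * 1.00000000 = 9.03000000
K * exp(-rT) = 8.4800 * 0.90846402 = 7.70377486
C = P + S*exp(-qT) - K*exp(-rT)
C = 0.3169 + 9.03000000 - 7.70377486 = 1.6431

Answer: Call price = 1.6431


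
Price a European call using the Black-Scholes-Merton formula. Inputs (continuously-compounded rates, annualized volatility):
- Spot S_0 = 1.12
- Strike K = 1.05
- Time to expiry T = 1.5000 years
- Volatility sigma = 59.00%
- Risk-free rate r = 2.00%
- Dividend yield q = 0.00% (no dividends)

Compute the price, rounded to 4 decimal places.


d1 = (ln(S/K) + (r - q + 0.5*sigma^2) * T) / (sigma * sqrt(T)) = 0.49213089
d2 = d1 - sigma * sqrt(T) = -0.23046859
exp(-rT) = 0.97044553; exp(-qT) = 1.00000000
C = S_0 * exp(-qT) * N(d1) - K * exp(-rT) * N(d2)
N(d1) = 0.68868659; N(d2) = 0.40886384
C = 1.1200 * 1.00000000 * 0.68868659 - 1.0500 * 0.97044553 * 0.40886384 = 0.3547

Answer: Price = 0.3547


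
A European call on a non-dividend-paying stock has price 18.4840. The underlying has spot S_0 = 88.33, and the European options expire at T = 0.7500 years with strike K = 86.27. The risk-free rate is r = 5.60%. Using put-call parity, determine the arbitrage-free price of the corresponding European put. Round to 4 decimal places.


Answer: Put price = 12.8757

Derivation:
Put-call parity: C - P = S_0 * exp(-qT) - K * exp(-rT).
S_0 * exp(-qT) = 88.3300 * 1.00000000 = 88.33000000
K * exp(-rT) = 86.2700 * 0.95886978 = 82.72169597
P = C - S*exp(-qT) + K*exp(-rT)
P = 18.4840 - 88.33000000 + 82.72169597 = 12.8757


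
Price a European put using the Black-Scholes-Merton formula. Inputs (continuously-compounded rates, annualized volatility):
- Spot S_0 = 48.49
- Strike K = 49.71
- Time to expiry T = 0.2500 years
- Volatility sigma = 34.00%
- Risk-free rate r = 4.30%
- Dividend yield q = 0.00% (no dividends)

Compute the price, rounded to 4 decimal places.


Answer: Price = 3.6635

Derivation:
d1 = (ln(S/K) + (r - q + 0.5*sigma^2) * T) / (sigma * sqrt(T)) = 0.00206748
d2 = d1 - sigma * sqrt(T) = -0.16793252
exp(-rT) = 0.98930757; exp(-qT) = 1.00000000
P = K * exp(-rT) * N(-d2) - S_0 * exp(-qT) * N(-d1)
N(-d1) = 0.49917520; N(-d2) = 0.56668182
P = 49.7100 * 0.98930757 * 0.56668182 - 48.4900 * 1.00000000 * 0.49917520 = 3.6635


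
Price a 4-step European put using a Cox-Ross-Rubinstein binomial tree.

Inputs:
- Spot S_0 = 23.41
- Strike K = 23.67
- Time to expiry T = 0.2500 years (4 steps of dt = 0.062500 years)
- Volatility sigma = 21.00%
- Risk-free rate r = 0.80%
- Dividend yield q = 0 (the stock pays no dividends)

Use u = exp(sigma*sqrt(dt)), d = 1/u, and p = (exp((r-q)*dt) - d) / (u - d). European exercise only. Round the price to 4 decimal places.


dt = T/N = 0.062500
u = exp(sigma*sqrt(dt)) = 1.053903; d = 1/u = 0.948854
p = (exp((r-q)*dt) - d) / (u - d) = 0.491639
Discount per step: exp(-r*dt) = 0.999500
Stock lattice S(k, i) with i counting down-moves:
  k=0: S(0,0) = 23.4100
  k=1: S(1,0) = 24.6719; S(1,1) = 22.2127
  k=2: S(2,0) = 26.0017; S(2,1) = 23.4100; S(2,2) = 21.0766
  k=3: S(3,0) = 27.4033; S(3,1) = 24.6719; S(3,2) = 22.2127; S(3,3) = 19.9986
  k=4: S(4,0) = 28.8804; S(4,1) = 26.0017; S(4,2) = 23.4100; S(4,3) = 21.0766; S(4,4) = 18.9758
Terminal payoffs V(N, i) = max(K - S_T, 0):
  V(4,0) = 0.000000; V(4,1) = 0.000000; V(4,2) = 0.260000; V(4,3) = 2.593403; V(4,4) = 4.694223
Backward induction: V(k, i) = exp(-r*dt) * [p * V(k+1, i) + (1-p) * V(k+1, i+1)].
  V(3,0) = exp(-r*dt) * [p*0.000000 + (1-p)*0.000000] = 0.000000
  V(3,1) = exp(-r*dt) * [p*0.000000 + (1-p)*0.260000] = 0.132108
  V(3,2) = exp(-r*dt) * [p*0.260000 + (1-p)*2.593403] = 1.445488
  V(3,3) = exp(-r*dt) * [p*2.593403 + (1-p)*4.694223] = 3.659548
  V(2,0) = exp(-r*dt) * [p*0.000000 + (1-p)*0.132108] = 0.067125
  V(2,1) = exp(-r*dt) * [p*0.132108 + (1-p)*1.445488] = 0.799380
  V(2,2) = exp(-r*dt) * [p*1.445488 + (1-p)*3.659548] = 2.569745
  V(1,0) = exp(-r*dt) * [p*0.067125 + (1-p)*0.799380] = 0.439155
  V(1,1) = exp(-r*dt) * [p*0.799380 + (1-p)*2.569745] = 1.698515
  V(0,0) = exp(-r*dt) * [p*0.439155 + (1-p)*1.698515] = 1.078825

Answer: Price = V(0,0) = 1.0788


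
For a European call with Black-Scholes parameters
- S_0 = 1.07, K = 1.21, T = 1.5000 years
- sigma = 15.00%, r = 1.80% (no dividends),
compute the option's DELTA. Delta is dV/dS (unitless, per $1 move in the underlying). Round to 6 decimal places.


Answer: Delta = 0.333418

Derivation:
d1 = -0.4304935283; d2 = -0.6142052590
phi(d1) = 0.3636363780; exp(-qT) = 1.0000000000; exp(-rT) = 0.9733612415
N(d1) = 0.3334183367
Delta = exp(-qT) * N(d1) = 1.0000000000 * 0.3334183367 = 0.333418


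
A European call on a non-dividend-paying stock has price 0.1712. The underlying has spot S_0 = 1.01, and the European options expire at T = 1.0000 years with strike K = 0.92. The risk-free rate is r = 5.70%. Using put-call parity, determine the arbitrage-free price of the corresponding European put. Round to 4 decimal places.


Answer: Put price = 0.0302

Derivation:
Put-call parity: C - P = S_0 * exp(-qT) - K * exp(-rT).
S_0 * exp(-qT) = 1.0100 * 1.00000000 = 1.01000000
K * exp(-rT) = 0.9200 * 0.94459407 = 0.86902654
P = C - S*exp(-qT) + K*exp(-rT)
P = 0.1712 - 1.01000000 + 0.86902654 = 0.0302


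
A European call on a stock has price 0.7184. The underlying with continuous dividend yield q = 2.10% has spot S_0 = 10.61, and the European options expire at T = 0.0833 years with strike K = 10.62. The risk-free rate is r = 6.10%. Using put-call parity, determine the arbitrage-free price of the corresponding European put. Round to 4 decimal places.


Answer: Put price = 0.6931

Derivation:
Put-call parity: C - P = S_0 * exp(-qT) - K * exp(-rT).
S_0 * exp(-qT) = 10.6100 * 0.99825223 = 10.59145615
K * exp(-rT) = 10.6200 * 0.99493159 = 10.56617346
P = C - S*exp(-qT) + K*exp(-rT)
P = 0.7184 - 10.59145615 + 10.56617346 = 0.6931


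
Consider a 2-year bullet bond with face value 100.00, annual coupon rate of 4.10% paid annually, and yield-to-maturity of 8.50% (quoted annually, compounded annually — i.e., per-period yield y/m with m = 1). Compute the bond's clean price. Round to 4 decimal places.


Coupon per period c = face * coupon_rate / m = 4.100000
Periods per year m = 1; per-period yield y/m = 0.085000
Number of cashflows N = 2
Cashflows (t years, CF_t, discount factor 1/(1+y/m)^(m*t), PV):
  t = 1.0000: CF_t = 4.100000, DF = 0.921659, PV = 3.778802
  t = 2.0000: CF_t = 104.100000, DF = 0.849455, PV = 88.428295
Price P = sum_t PV_t = 92.207097

Answer: Price = 92.2071


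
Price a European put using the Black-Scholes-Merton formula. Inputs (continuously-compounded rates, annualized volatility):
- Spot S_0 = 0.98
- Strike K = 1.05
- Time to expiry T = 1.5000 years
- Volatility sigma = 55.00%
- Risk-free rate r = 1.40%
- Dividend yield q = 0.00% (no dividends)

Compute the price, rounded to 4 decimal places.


Answer: Price = 0.2896

Derivation:
d1 = (ln(S/K) + (r - q + 0.5*sigma^2) * T) / (sigma * sqrt(T)) = 0.26555754
d2 = d1 - sigma * sqrt(T) = -0.40805214
exp(-rT) = 0.97921896; exp(-qT) = 1.00000000
P = K * exp(-rT) * N(-d2) - S_0 * exp(-qT) * N(-d1)
N(-d1) = 0.39529000; N(-d2) = 0.65838230
P = 1.0500 * 0.97921896 * 0.65838230 - 0.9800 * 1.00000000 * 0.39529000 = 0.2896


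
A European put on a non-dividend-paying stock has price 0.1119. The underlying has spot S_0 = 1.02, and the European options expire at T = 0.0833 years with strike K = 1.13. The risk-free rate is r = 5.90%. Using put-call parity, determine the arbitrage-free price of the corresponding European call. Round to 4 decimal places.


Put-call parity: C - P = S_0 * exp(-qT) - K * exp(-rT).
S_0 * exp(-qT) = 1.0200 * 1.00000000 = 1.02000000
K * exp(-rT) = 1.1300 * 0.99509736 = 1.12446001
C = P + S*exp(-qT) - K*exp(-rT)
C = 0.1119 + 1.02000000 - 1.12446001 = 0.0074

Answer: Call price = 0.0074


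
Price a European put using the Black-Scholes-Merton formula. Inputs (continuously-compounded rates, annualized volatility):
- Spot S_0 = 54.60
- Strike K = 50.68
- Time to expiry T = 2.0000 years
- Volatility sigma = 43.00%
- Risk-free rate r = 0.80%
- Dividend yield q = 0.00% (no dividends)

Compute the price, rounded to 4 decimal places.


d1 = (ln(S/K) + (r - q + 0.5*sigma^2) * T) / (sigma * sqrt(T)) = 0.45288138
d2 = d1 - sigma * sqrt(T) = -0.15523045
exp(-rT) = 0.98412732; exp(-qT) = 1.00000000
P = K * exp(-rT) * N(-d2) - S_0 * exp(-qT) * N(-d1)
N(-d1) = 0.32531708; N(-d2) = 0.56168018
P = 50.6800 * 0.98412732 * 0.56168018 - 54.6000 * 1.00000000 * 0.32531708 = 10.2518

Answer: Price = 10.2518


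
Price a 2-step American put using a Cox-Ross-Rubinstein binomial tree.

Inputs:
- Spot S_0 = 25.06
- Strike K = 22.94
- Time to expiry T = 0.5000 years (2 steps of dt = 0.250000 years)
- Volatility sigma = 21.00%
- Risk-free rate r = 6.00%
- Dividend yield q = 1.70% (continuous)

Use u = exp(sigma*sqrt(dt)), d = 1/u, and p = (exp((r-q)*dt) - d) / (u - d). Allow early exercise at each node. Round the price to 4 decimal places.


dt = T/N = 0.250000
u = exp(sigma*sqrt(dt)) = 1.110711; d = 1/u = 0.900325
p = (exp((r-q)*dt) - d) / (u - d) = 0.525146
Discount per step: exp(-r*dt) = 0.985112
Stock lattice S(k, i) with i counting down-moves:
  k=0: S(0,0) = 25.0600
  k=1: S(1,0) = 27.8344; S(1,1) = 22.5621
  k=2: S(2,0) = 30.9160; S(2,1) = 25.0600; S(2,2) = 20.3132
Terminal payoffs V(N, i) = max(K - S_T, 0):
  V(2,0) = 0.000000; V(2,1) = 0.000000; V(2,2) = 2.626759
Backward induction: V(k, i) = exp(-r*dt) * [p * V(k+1, i) + (1-p) * V(k+1, i+1)]; then take max(V_cont, immediate exercise) for American.
  V(1,0) = exp(-r*dt) * [p*0.000000 + (1-p)*0.000000] = 0.000000; exercise = 0.000000; V(1,0) = max -> 0.000000
  V(1,1) = exp(-r*dt) * [p*0.000000 + (1-p)*2.626759] = 1.228756; exercise = 0.377867; V(1,1) = max -> 1.228756
  V(0,0) = exp(-r*dt) * [p*0.000000 + (1-p)*1.228756] = 0.574793; exercise = 0.000000; V(0,0) = max -> 0.574793

Answer: Price = V(0,0) = 0.5748


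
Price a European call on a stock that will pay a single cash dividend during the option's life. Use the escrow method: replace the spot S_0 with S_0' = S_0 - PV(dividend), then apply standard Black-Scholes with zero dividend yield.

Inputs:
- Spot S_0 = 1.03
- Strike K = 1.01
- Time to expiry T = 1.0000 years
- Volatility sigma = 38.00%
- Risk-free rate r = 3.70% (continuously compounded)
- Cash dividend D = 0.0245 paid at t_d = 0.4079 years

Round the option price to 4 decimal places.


Answer: Price = 0.1660

Derivation:
PV(D) = D * exp(-r * t_d) = 0.0245 * 0.98502102 = 0.02413301
S_0' = S_0 - PV(D) = 1.0300 - 0.02413301 = 1.00586699
d1 = (ln(S_0'/K) + (r + sigma^2/2)*T) / (sigma*sqrt(T)) = 0.27657766
d2 = d1 - sigma*sqrt(T) = -0.10342234
exp(-rT) = 0.96367614
N(d1) = 0.60894779; N(d2) = 0.45881389
C = S_0' * N(d1) - K * exp(-rT) * N(d2) = 1.00586699 * 0.60894779 - 1.0100 * 0.96367614 * 0.45881389 = 0.1660


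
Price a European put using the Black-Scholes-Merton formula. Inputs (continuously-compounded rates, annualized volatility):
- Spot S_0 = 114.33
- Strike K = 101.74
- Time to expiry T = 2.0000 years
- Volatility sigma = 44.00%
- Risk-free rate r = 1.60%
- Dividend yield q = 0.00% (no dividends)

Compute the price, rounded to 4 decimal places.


d1 = (ln(S/K) + (r - q + 0.5*sigma^2) * T) / (sigma * sqrt(T)) = 0.55004625
d2 = d1 - sigma * sqrt(T) = -0.07220771
exp(-rT) = 0.96850658; exp(-qT) = 1.00000000
P = K * exp(-rT) * N(-d2) - S_0 * exp(-qT) * N(-d1)
N(-d1) = 0.29114382; N(-d2) = 0.52878170
P = 101.7400 * 0.96850658 * 0.52878170 - 114.3300 * 1.00000000 * 0.29114382 = 18.8175

Answer: Price = 18.8175


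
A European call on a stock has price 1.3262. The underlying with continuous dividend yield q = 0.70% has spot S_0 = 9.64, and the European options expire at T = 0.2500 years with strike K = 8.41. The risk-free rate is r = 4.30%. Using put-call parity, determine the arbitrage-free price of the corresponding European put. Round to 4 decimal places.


Answer: Put price = 0.0231

Derivation:
Put-call parity: C - P = S_0 * exp(-qT) - K * exp(-rT).
S_0 * exp(-qT) = 9.6400 * 0.99825153 = 9.62314475
K * exp(-rT) = 8.4100 * 0.98930757 = 8.32007670
P = C - S*exp(-qT) + K*exp(-rT)
P = 1.3262 - 9.62314475 + 8.32007670 = 0.0231


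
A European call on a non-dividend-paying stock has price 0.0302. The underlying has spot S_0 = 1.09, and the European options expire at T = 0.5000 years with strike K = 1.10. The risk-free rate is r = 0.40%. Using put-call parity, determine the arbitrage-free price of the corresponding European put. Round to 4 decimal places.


Answer: Put price = 0.0380

Derivation:
Put-call parity: C - P = S_0 * exp(-qT) - K * exp(-rT).
S_0 * exp(-qT) = 1.0900 * 1.00000000 = 1.09000000
K * exp(-rT) = 1.1000 * 0.99800200 = 1.09780220
P = C - S*exp(-qT) + K*exp(-rT)
P = 0.0302 - 1.09000000 + 1.09780220 = 0.0380


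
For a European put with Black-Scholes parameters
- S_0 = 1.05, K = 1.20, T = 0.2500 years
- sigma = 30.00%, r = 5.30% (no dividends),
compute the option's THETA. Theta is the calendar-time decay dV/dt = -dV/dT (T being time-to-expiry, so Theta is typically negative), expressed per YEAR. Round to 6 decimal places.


d1 = -0.7268759508; d2 = -0.8768759508
phi(d1) = 0.3063237110; exp(-qT) = 1.0000000000; exp(-rT) = 0.9868373948
Theta = -S*exp(-qT)*phi(d1)*sigma/(2*sqrt(T)) + r*K*exp(-rT)*N(-d2) - q*S*exp(-qT)*N(-d1)
N(-d1) = 0.7663490246; N(-d2) = 0.8097229900; sqrt(T) = 0.5000000000
Term 1 = -1.0500 * 1.0000000000 * 0.3063237110 * 0.3000 / (2 * 0.5000000000) = -0.0964919690
Term 2 = 0.0530 * 1.2000 * 0.9868373948 * 0.8097229900 = 0.0508205293
Term 3 = 0 (no dividend yield, q = 0)
Theta = -0.0964919690 + (0.0508205293) + (0.0000000000) = -0.045671

Answer: Theta = -0.045671


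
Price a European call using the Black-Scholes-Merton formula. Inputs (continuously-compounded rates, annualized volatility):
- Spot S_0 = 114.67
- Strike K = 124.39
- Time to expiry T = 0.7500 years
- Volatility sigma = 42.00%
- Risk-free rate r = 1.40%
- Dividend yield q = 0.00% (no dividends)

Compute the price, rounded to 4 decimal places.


d1 = (ln(S/K) + (r - q + 0.5*sigma^2) * T) / (sigma * sqrt(T)) = -0.01295836
d2 = d1 - sigma * sqrt(T) = -0.37668903
exp(-rT) = 0.98955493; exp(-qT) = 1.00000000
C = S_0 * exp(-qT) * N(d1) - K * exp(-rT) * N(d2)
N(d1) = 0.49483051; N(d2) = 0.35320236
C = 114.6700 * 1.00000000 * 0.49483051 - 124.3900 * 0.98955493 * 0.35320236 = 13.2663

Answer: Price = 13.2663


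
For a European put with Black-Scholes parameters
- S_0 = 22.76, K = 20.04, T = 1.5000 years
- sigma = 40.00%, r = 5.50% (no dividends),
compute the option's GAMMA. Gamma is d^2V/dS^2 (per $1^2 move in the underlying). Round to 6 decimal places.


Answer: Gamma = 0.028526

Derivation:
d1 = 0.6731490385; d2 = 0.1832510900
phi(d1) = 0.3180637810; exp(-qT) = 1.0000000000; exp(-rT) = 0.9208114379
Gamma = exp(-qT) * phi(d1) / (S * sigma * sqrt(T)) = 1.0000000000 * 0.3180637810 / (22.7600 * 0.4000 * 1.2247448714) = 0.028526


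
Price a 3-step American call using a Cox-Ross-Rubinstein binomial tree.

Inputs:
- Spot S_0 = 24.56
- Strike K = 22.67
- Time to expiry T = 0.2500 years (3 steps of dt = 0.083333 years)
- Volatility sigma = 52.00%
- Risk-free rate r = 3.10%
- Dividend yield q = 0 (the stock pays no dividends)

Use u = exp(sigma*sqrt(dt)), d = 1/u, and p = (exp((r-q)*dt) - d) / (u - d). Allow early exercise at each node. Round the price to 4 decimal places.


dt = T/N = 0.083333
u = exp(sigma*sqrt(dt)) = 1.161963; d = 1/u = 0.860612
p = (exp((r-q)*dt) - d) / (u - d) = 0.471126
Discount per step: exp(-r*dt) = 0.997420
Stock lattice S(k, i) with i counting down-moves:
  k=0: S(0,0) = 24.5600
  k=1: S(1,0) = 28.5378; S(1,1) = 21.1366
  k=2: S(2,0) = 33.1599; S(2,1) = 24.5600; S(2,2) = 18.1905
  k=3: S(3,0) = 38.5306; S(3,1) = 28.5378; S(3,2) = 21.1366; S(3,3) = 15.6549
Terminal payoffs V(N, i) = max(S_T - K, 0):
  V(3,0) = 15.860584; V(3,1) = 5.867819; V(3,2) = 0.000000; V(3,3) = 0.000000
Backward induction: V(k, i) = exp(-r*dt) * [p * V(k+1, i) + (1-p) * V(k+1, i+1)]; then take max(V_cont, immediate exercise) for American.
  V(2,0) = exp(-r*dt) * [p*15.860584 + (1-p)*5.867819] = 10.548386; exercise = 10.489898; V(2,0) = max -> 10.548386
  V(2,1) = exp(-r*dt) * [p*5.867819 + (1-p)*0.000000] = 2.757350; exercise = 1.890000; V(2,1) = max -> 2.757350
  V(2,2) = exp(-r*dt) * [p*0.000000 + (1-p)*0.000000] = 0.000000; exercise = 0.000000; V(2,2) = max -> 0.000000
  V(1,0) = exp(-r*dt) * [p*10.548386 + (1-p)*2.757350] = 6.411327; exercise = 5.867819; V(1,0) = max -> 6.411327
  V(1,1) = exp(-r*dt) * [p*2.757350 + (1-p)*0.000000] = 1.295708; exercise = 0.000000; V(1,1) = max -> 1.295708
  V(0,0) = exp(-r*dt) * [p*6.411327 + (1-p)*1.295708] = 3.696249; exercise = 1.890000; V(0,0) = max -> 3.696249

Answer: Price = V(0,0) = 3.6962


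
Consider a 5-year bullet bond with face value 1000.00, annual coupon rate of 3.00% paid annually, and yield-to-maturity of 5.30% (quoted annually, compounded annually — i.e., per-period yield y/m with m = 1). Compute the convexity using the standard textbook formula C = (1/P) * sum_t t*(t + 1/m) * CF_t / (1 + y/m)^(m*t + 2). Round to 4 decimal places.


Coupon per period c = face * coupon_rate / m = 30.000000
Periods per year m = 1; per-period yield y/m = 0.053000
Number of cashflows N = 5
Cashflows (t years, CF_t, discount factor 1/(1+y/m)^(m*t), PV):
  t = 1.0000: CF_t = 30.000000, DF = 0.949668, PV = 28.490028
  t = 2.0000: CF_t = 30.000000, DF = 0.901869, PV = 27.056057
  t = 3.0000: CF_t = 30.000000, DF = 0.856475, PV = 25.694262
  t = 4.0000: CF_t = 30.000000, DF = 0.813367, PV = 24.401008
  t = 5.0000: CF_t = 1030.000000, DF = 0.772428, PV = 795.601089
Price P = sum_t PV_t = 901.242444
Convexity numerator sum_t t*(t + 1/m) * CF_t / (1+y/m)^(m*t + 2):
  t = 1.0000: term = 51.388523
  t = 2.0000: term = 146.406049
  t = 3.0000: term = 278.074167
  t = 4.0000: term = 440.130052
  t = 5.0000: term = 21525.828761
Convexity = (1/P) * sum = 22441.827552 / 901.242444 = 24.900988

Answer: Convexity = 24.9010


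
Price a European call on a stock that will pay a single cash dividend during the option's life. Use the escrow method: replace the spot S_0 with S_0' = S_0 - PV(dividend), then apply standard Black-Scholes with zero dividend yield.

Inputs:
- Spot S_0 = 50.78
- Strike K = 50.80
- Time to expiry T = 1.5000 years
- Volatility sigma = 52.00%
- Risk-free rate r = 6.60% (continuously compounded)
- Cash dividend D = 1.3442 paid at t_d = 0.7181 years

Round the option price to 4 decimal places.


PV(D) = D * exp(-r * t_d) = 1.3442 * 0.95371099 = 1.28197831
S_0' = S_0 - PV(D) = 50.7800 - 1.28197831 = 49.49802169
d1 = (ln(S_0'/K) + (r + sigma^2/2)*T) / (sigma*sqrt(T)) = 0.43311430
d2 = d1 - sigma*sqrt(T) = -0.20375303
exp(-rT) = 0.90574271
N(d1) = 0.66753413; N(d2) = 0.41927325
C = S_0' * N(d1) - K * exp(-rT) * N(d2) = 49.49802169 * 0.66753413 - 50.8000 * 0.90574271 * 0.41927325 = 13.7501

Answer: Price = 13.7501


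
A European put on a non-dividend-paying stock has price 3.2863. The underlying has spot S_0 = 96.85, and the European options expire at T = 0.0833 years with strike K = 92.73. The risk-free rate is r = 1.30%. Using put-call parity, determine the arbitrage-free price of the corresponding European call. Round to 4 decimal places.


Put-call parity: C - P = S_0 * exp(-qT) - K * exp(-rT).
S_0 * exp(-qT) = 96.8500 * 1.00000000 = 96.85000000
K * exp(-rT) = 92.7300 * 0.99891769 = 92.62963703
C = P + S*exp(-qT) - K*exp(-rT)
C = 3.2863 + 96.85000000 - 92.62963703 = 7.5067

Answer: Call price = 7.5067


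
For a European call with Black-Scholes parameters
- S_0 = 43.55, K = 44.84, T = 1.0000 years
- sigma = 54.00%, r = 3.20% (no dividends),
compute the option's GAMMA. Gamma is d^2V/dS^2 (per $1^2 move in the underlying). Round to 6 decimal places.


Answer: Gamma = 0.016334

Derivation:
d1 = 0.2752020465; d2 = -0.2647979535
phi(d1) = 0.3841175642; exp(-qT) = 1.0000000000; exp(-rT) = 0.9685065821
Gamma = exp(-qT) * phi(d1) / (S * sigma * sqrt(T)) = 1.0000000000 * 0.3841175642 / (43.5500 * 0.5400 * 1.0000000000) = 0.016334


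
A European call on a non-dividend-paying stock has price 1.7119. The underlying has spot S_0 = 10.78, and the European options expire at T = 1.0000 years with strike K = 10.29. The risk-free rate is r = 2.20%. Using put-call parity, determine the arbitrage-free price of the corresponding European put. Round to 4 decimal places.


Answer: Put price = 0.9980

Derivation:
Put-call parity: C - P = S_0 * exp(-qT) - K * exp(-rT).
S_0 * exp(-qT) = 10.7800 * 1.00000000 = 10.78000000
K * exp(-rT) = 10.2900 * 0.97824024 = 10.06609202
P = C - S*exp(-qT) + K*exp(-rT)
P = 1.7119 - 10.78000000 + 10.06609202 = 0.9980


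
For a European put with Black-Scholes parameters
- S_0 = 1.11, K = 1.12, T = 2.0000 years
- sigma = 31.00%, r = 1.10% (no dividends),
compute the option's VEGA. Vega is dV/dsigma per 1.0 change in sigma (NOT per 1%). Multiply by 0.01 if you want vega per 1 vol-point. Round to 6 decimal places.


Answer: Vega = 0.607145

Derivation:
d1 = 0.2489274306; d2 = -0.1894787737
phi(d1) = 0.3867715903; exp(-qT) = 1.0000000000; exp(-rT) = 0.9782402351
Vega = S * exp(-qT) * phi(d1) * sqrt(T) = 1.1100 * 1.0000000000 * 0.3867715903 * 1.4142135624 = 0.607145


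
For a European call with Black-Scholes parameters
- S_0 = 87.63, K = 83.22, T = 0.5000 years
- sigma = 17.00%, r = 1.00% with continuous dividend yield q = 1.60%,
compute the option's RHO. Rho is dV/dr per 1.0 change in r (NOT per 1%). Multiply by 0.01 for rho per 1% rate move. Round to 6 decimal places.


Answer: Rho = 26.280702

Derivation:
d1 = 0.4646997746; d2 = 0.3444916218
phi(d1) = 0.3581112905; exp(-qT) = 0.9920319148; exp(-rT) = 0.9950124792
N(d2) = 0.6347617021
Rho = K*T*exp(-rT)*N(d2) = 83.2200 * 0.5000 * 0.9950124792 * 0.6347617021 = 26.280702


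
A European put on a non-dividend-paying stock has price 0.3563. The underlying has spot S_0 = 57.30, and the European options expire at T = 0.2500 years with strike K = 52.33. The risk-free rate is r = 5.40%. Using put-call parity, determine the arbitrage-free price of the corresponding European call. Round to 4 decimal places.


Put-call parity: C - P = S_0 * exp(-qT) - K * exp(-rT).
S_0 * exp(-qT) = 57.3000 * 1.00000000 = 57.30000000
K * exp(-rT) = 52.3300 * 0.98659072 = 51.62829218
C = P + S*exp(-qT) - K*exp(-rT)
C = 0.3563 + 57.30000000 - 51.62829218 = 6.0280

Answer: Call price = 6.0280


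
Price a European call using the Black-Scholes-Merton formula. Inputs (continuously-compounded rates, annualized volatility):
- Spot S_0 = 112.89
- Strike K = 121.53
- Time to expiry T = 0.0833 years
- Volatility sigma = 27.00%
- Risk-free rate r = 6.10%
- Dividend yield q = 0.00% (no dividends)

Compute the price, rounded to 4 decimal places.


Answer: Price = 0.9459

Derivation:
d1 = (ln(S/K) + (r - q + 0.5*sigma^2) * T) / (sigma * sqrt(T)) = -0.84219748
d2 = d1 - sigma * sqrt(T) = -0.92012418
exp(-rT) = 0.99493159; exp(-qT) = 1.00000000
C = S_0 * exp(-qT) * N(d1) - K * exp(-rT) * N(d2)
N(d1) = 0.19983871; N(d2) = 0.17875393
C = 112.8900 * 1.00000000 * 0.19983871 - 121.5300 * 0.99493159 * 0.17875393 = 0.9459


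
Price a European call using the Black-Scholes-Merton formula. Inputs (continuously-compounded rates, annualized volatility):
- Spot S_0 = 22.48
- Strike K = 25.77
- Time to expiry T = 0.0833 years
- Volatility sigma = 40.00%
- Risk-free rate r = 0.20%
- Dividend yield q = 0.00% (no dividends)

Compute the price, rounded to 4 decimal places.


Answer: Price = 0.1617

Derivation:
d1 = (ln(S/K) + (r - q + 0.5*sigma^2) * T) / (sigma * sqrt(T)) = -1.12393087
d2 = d1 - sigma * sqrt(T) = -1.23937783
exp(-rT) = 0.99983341; exp(-qT) = 1.00000000
C = S_0 * exp(-qT) * N(d1) - K * exp(-rT) * N(d2)
N(d1) = 0.13052118; N(d2) = 0.10760280
C = 22.4800 * 1.00000000 * 0.13052118 - 25.7700 * 0.99983341 * 0.10760280 = 0.1617


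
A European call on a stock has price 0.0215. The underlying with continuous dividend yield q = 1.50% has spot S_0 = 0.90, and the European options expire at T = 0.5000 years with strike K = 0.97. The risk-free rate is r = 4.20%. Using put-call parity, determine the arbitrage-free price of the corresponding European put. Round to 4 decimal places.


Put-call parity: C - P = S_0 * exp(-qT) - K * exp(-rT).
S_0 * exp(-qT) = 0.9000 * 0.99252805 = 0.89327525
K * exp(-rT) = 0.9700 * 0.97921896 = 0.94984240
P = C - S*exp(-qT) + K*exp(-rT)
P = 0.0215 - 0.89327525 + 0.94984240 = 0.0781

Answer: Put price = 0.0781


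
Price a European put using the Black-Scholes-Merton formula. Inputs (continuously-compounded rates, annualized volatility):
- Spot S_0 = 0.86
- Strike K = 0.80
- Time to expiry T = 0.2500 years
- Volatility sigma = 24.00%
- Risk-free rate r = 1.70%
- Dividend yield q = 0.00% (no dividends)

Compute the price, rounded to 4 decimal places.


d1 = (ln(S/K) + (r - q + 0.5*sigma^2) * T) / (sigma * sqrt(T)) = 0.69808885
d2 = d1 - sigma * sqrt(T) = 0.57808885
exp(-rT) = 0.99575902; exp(-qT) = 1.00000000
P = K * exp(-rT) * N(-d2) - S_0 * exp(-qT) * N(-d1)
N(-d1) = 0.24256082; N(-d2) = 0.28160207
P = 0.8000 * 0.99575902 * 0.28160207 - 0.8600 * 1.00000000 * 0.24256082 = 0.0157

Answer: Price = 0.0157


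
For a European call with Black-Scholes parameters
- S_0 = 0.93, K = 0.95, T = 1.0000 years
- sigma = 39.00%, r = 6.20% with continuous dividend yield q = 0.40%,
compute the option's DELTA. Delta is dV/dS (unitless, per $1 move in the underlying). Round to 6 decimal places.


d1 = 0.2891605168; d2 = -0.1008394832
phi(d1) = 0.3826075704; exp(-qT) = 0.9960079893; exp(-rT) = 0.9398828868
N(d1) = 0.6137707276
Delta = exp(-qT) * N(d1) = 0.9960079893 * 0.6137707276 = 0.611321

Answer: Delta = 0.611321


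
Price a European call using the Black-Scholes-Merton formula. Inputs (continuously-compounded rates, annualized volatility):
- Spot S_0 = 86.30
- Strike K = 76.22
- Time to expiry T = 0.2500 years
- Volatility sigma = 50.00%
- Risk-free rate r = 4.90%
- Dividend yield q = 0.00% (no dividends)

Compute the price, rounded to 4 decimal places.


Answer: Price = 14.7014

Derivation:
d1 = (ln(S/K) + (r - q + 0.5*sigma^2) * T) / (sigma * sqrt(T)) = 0.67082281
d2 = d1 - sigma * sqrt(T) = 0.42082281
exp(-rT) = 0.98782473; exp(-qT) = 1.00000000
C = S_0 * exp(-qT) * N(d1) - K * exp(-rT) * N(d2)
N(d1) = 0.74883329; N(d2) = 0.66305776
C = 86.3000 * 1.00000000 * 0.74883329 - 76.2200 * 0.98782473 * 0.66305776 = 14.7014


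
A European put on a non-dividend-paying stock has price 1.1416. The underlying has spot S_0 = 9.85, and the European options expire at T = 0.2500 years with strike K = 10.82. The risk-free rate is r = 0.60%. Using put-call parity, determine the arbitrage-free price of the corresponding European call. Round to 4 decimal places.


Answer: Call price = 0.1878

Derivation:
Put-call parity: C - P = S_0 * exp(-qT) - K * exp(-rT).
S_0 * exp(-qT) = 9.8500 * 1.00000000 = 9.85000000
K * exp(-rT) = 10.8200 * 0.99850112 = 10.80378217
C = P + S*exp(-qT) - K*exp(-rT)
C = 1.1416 + 9.85000000 - 10.80378217 = 0.1878


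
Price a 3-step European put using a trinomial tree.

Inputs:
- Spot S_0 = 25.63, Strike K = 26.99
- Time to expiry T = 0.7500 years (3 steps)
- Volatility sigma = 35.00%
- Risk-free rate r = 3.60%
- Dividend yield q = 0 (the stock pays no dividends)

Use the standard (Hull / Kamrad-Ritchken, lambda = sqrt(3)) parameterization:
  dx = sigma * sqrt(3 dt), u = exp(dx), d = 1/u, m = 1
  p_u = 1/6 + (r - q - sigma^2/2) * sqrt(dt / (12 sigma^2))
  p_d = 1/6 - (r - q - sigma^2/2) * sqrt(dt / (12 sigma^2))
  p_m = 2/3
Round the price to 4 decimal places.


dt = T/N = 0.250000; dx = sigma*sqrt(3*dt) = 0.303109
u = exp(dx) = 1.354062; d = 1/u = 0.738519
p_u = 0.156254, p_m = 0.666667, p_d = 0.177080
Discount per step: exp(-r*dt) = 0.991040
Stock lattice S(k, j) with j the centered position index:
  k=0: S(0,+0) = 25.6300
  k=1: S(1,-1) = 18.9282; S(1,+0) = 25.6300; S(1,+1) = 34.7046
  k=2: S(2,-2) = 13.9789; S(2,-1) = 18.9282; S(2,+0) = 25.6300; S(2,+1) = 34.7046; S(2,+2) = 46.9922
  k=3: S(3,-3) = 10.3236; S(3,-2) = 13.9789; S(3,-1) = 18.9282; S(3,+0) = 25.6300; S(3,+1) = 34.7046; S(3,+2) = 46.9922; S(3,+3) = 63.6303
Terminal payoffs V(N, j) = max(K - S_T, 0):
  V(3,-3) = 16.666355; V(3,-2) = 13.011146; V(3,-1) = 8.061766; V(3,+0) = 1.360000; V(3,+1) = 0.000000; V(3,+2) = 0.000000; V(3,+3) = 0.000000
Backward induction: V(k, j) = exp(-r*dt) * [p_u * V(k+1, j+1) + p_m * V(k+1, j) + p_d * V(k+1, j-1)]
  V(2,-2) = exp(-r*dt) * [p_u*8.061766 + p_m*13.011146 + p_d*16.666355] = 12.769605
  V(2,-1) = exp(-r*dt) * [p_u*1.360000 + p_m*8.061766 + p_d*13.011146] = 7.820324
  V(2,+0) = exp(-r*dt) * [p_u*0.000000 + p_m*1.360000 + p_d*8.061766] = 2.313327
  V(2,+1) = exp(-r*dt) * [p_u*0.000000 + p_m*0.000000 + p_d*1.360000] = 0.238671
  V(2,+2) = exp(-r*dt) * [p_u*0.000000 + p_m*0.000000 + p_d*0.000000] = 0.000000
  V(1,-1) = exp(-r*dt) * [p_u*2.313327 + p_m*7.820324 + p_d*12.769605] = 7.766042
  V(1,+0) = exp(-r*dt) * [p_u*0.238671 + p_m*2.313327 + p_d*7.820324] = 2.937772
  V(1,+1) = exp(-r*dt) * [p_u*0.000000 + p_m*0.238671 + p_d*2.313327] = 0.563661
  V(0,+0) = exp(-r*dt) * [p_u*0.563661 + p_m*2.937772 + p_d*7.766042] = 3.391138

Answer: Price = V(0,0) = 3.3911
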